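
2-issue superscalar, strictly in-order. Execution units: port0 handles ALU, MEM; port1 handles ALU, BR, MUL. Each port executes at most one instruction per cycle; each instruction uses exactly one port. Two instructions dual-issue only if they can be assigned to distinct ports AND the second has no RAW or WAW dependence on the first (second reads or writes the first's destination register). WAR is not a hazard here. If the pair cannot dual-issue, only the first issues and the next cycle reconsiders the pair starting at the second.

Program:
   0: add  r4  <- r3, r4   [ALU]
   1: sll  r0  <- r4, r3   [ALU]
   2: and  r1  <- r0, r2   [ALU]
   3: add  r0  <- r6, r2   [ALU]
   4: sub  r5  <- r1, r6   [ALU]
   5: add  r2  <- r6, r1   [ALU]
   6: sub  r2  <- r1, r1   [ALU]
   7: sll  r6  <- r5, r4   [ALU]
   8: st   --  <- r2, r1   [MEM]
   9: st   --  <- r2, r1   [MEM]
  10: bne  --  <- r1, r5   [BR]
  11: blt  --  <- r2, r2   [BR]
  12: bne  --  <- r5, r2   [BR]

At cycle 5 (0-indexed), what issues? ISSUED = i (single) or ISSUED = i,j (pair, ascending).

ISSUED = 8

#0 head=0: add.ALU i0 RAW r4
#1 head=1: sll.ALU i1 RAW r0
#2 head=2: and.ALU add.ALU i2&i3 2-wide
#3 head=4: sub.ALU add.ALU i4&i5 2-wide
#4 head=6: sub.ALU sll.ALU i6&i7 2-wide
#5 head=8: st.MEM i8 no-port MEM/MEM
#6 head=9: st.MEM bne.BR i9&i10 2-wide
#7 head=11: blt.BR i11 no-port BR/BR
#8 head=12: bne.BR i12 tail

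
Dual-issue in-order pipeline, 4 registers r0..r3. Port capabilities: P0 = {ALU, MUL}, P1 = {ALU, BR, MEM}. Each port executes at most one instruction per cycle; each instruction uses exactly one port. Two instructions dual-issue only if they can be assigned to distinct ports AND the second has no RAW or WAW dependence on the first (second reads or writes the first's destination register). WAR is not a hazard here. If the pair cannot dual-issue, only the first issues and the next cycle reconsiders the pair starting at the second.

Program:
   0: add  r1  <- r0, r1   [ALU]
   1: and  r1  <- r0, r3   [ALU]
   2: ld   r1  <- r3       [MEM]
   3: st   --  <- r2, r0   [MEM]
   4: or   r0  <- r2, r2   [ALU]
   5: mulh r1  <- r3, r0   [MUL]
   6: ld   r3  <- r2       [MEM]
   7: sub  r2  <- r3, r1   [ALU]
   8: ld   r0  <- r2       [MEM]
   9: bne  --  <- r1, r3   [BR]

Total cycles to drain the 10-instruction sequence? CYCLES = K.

t=0 i0:add ; WAW r1
t=1 i1:and ; WAW r1
t=2 i2:ld ; no-port MEM/MEM
t=3 i3,i4:st or ; 2-wide
t=4 i5,i6:mulh ld ; 2-wide
t=5 i7:sub ; RAW r2
t=6 i8:ld ; no-port MEM/BR
t=7 i9:bne ; tail

CYCLES = 8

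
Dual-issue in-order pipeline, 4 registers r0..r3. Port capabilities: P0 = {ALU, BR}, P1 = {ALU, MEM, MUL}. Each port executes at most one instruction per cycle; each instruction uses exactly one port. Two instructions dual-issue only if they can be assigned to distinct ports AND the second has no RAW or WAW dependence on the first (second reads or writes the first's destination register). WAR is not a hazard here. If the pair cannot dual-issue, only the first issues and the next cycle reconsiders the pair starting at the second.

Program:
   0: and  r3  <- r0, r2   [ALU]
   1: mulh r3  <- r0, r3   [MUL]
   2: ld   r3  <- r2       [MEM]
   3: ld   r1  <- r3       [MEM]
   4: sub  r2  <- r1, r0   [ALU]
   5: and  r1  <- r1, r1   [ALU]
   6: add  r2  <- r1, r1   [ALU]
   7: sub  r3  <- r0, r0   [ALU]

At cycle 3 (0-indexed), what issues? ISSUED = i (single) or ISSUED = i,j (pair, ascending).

ISSUED = 3

c0: i0 and  RAW+WAW r3
c1: i1 mulh  no-port MUL/MEM
c2: i2 ld  no-port MEM/MEM
c3: i3 ld  RAW r1
c4: i4,i5 sub/and  dual
c5: i6,i7 add/sub  dual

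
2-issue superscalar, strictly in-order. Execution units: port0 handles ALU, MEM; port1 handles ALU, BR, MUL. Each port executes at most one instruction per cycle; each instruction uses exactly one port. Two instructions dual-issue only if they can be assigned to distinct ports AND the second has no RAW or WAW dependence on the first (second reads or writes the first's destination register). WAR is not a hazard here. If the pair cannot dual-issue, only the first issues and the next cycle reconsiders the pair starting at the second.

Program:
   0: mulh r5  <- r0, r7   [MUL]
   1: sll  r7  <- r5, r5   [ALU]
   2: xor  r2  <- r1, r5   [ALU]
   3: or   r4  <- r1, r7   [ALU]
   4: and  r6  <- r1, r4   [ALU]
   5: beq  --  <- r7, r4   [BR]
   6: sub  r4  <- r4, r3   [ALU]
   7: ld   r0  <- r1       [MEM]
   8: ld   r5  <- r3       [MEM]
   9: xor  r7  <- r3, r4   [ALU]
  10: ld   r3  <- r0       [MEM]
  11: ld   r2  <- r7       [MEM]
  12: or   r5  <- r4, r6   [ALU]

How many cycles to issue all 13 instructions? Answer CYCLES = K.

CYCLES = 8

  cy0 -> i0 (mulh) RAW r5
  cy1 -> i1,i2 (sll;xor) pair
  cy2 -> i3 (or) RAW r4
  cy3 -> i4,i5 (and;beq) pair
  cy4 -> i6,i7 (sub;ld) pair
  cy5 -> i8,i9 (ld;xor) pair
  cy6 -> i10 (ld) no-port MEM/MEM
  cy7 -> i11,i12 (ld;or) pair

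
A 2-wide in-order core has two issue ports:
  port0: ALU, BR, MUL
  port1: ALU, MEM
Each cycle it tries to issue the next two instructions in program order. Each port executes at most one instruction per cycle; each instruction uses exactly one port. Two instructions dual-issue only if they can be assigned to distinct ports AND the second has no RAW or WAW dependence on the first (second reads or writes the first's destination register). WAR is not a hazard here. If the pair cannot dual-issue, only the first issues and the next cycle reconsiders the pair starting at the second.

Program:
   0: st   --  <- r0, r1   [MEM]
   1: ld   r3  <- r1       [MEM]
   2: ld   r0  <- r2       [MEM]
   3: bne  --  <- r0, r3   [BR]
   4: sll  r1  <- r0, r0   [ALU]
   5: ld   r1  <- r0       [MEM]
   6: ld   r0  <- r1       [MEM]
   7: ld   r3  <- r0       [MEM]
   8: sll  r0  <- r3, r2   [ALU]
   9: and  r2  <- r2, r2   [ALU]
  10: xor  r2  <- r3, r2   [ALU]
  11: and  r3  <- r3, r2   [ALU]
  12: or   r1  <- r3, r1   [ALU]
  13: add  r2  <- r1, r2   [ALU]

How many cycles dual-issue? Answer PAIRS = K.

  cy0 -> i0 (st) no-port MEM/MEM
  cy1 -> i1 (ld) no-port MEM/MEM
  cy2 -> i2 (ld) RAW r0
  cy3 -> i3&i4 (bne/sll) 2-wide
  cy4 -> i5 (ld) no-port MEM/MEM
  cy5 -> i6 (ld) no-port MEM/MEM
  cy6 -> i7 (ld) RAW r3
  cy7 -> i8&i9 (sll/and) 2-wide
  cy8 -> i10 (xor) RAW r2
  cy9 -> i11 (and) RAW r3
  cy10 -> i12 (or) RAW r1
  cy11 -> i13 (add) tail

PAIRS = 2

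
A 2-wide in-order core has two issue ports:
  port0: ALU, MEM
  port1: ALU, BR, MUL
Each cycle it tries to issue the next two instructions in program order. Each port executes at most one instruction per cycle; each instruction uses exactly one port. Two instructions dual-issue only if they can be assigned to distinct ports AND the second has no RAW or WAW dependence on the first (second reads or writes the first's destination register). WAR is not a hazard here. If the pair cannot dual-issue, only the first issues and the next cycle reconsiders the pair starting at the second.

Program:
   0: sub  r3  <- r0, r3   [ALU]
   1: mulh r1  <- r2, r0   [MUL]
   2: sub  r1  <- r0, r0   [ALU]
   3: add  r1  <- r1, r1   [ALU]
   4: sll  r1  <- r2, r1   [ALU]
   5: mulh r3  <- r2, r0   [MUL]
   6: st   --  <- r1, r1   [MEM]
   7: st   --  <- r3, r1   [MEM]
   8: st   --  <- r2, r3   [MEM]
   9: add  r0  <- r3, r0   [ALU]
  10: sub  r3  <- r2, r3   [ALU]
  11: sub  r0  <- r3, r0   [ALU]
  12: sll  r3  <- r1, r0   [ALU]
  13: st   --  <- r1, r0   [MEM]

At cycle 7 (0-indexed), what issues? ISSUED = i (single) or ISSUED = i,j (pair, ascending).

c0: i0&i1 sub mulh  dual
c1: i2 sub  RAW+WAW r1
c2: i3 add  RAW+WAW r1
c3: i4&i5 sll mulh  dual
c4: i6 st  no-port MEM/MEM
c5: i7 st  no-port MEM/MEM
c6: i8&i9 st add  dual
c7: i10 sub  RAW r3
c8: i11 sub  RAW r0
c9: i12&i13 sll st  dual

ISSUED = 10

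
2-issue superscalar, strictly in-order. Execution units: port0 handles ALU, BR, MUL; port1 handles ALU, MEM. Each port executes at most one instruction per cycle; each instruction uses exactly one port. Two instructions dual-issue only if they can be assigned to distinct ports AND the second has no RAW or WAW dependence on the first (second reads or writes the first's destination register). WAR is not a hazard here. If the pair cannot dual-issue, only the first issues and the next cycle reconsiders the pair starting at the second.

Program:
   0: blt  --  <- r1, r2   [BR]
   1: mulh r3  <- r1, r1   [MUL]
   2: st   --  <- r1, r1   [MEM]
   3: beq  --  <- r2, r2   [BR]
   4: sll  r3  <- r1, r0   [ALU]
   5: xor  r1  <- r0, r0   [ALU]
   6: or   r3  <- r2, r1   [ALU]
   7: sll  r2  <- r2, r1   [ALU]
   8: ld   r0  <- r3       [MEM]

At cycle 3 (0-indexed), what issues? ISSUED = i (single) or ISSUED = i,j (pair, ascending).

ISSUED = 5

0. blt @i0  | no-port BR/MUL
1. mulh/st @i1/i2  | 2-wide
2. beq/sll @i3/i4  | 2-wide
3. xor @i5  | RAW r1
4. or/sll @i6/i7  | 2-wide
5. ld @i8  | tail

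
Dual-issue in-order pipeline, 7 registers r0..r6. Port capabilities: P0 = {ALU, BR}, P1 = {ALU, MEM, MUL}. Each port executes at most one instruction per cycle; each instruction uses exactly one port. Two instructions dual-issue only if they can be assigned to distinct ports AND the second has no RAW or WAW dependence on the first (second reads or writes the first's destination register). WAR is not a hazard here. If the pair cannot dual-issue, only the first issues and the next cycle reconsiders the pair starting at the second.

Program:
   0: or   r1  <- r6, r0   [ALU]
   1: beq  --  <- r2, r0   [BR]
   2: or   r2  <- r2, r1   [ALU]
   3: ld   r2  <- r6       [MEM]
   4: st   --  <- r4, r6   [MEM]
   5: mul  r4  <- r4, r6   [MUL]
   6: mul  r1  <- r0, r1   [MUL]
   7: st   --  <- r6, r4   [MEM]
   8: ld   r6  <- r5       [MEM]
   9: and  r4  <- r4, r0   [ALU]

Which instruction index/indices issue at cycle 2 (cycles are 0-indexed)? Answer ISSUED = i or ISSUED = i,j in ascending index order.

ISSUED = 3

[0] i0&i1  or/beq  -- pair
[1] i2  or  -- WAW r2
[2] i3  ld  -- no-port MEM/MEM
[3] i4  st  -- no-port MEM/MUL
[4] i5  mul  -- no-port MUL/MUL
[5] i6  mul  -- no-port MUL/MEM
[6] i7  st  -- no-port MEM/MEM
[7] i8&i9  ld/and  -- pair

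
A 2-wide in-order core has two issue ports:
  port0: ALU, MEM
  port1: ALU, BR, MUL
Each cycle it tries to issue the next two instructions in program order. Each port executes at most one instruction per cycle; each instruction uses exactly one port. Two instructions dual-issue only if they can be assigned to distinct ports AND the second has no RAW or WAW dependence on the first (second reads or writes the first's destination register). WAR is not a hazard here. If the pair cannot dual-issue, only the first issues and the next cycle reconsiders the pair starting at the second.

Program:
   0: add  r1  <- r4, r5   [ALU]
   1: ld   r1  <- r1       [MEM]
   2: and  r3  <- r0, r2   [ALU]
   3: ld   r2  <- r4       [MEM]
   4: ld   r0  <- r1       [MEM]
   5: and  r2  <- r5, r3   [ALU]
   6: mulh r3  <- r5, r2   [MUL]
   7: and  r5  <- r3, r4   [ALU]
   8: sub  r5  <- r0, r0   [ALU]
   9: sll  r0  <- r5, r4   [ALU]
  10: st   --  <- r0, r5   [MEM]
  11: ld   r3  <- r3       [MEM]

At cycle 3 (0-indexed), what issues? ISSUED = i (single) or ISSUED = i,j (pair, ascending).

ISSUED = 4,5

t=0 i0:add ; RAW+WAW r1
t=1 i1+i2:ld+and ; dual
t=2 i3:ld ; no-port MEM/MEM
t=3 i4+i5:ld+and ; dual
t=4 i6:mulh ; RAW r3
t=5 i7:and ; WAW r5
t=6 i8:sub ; RAW r5
t=7 i9:sll ; RAW r0
t=8 i10:st ; no-port MEM/MEM
t=9 i11:ld ; tail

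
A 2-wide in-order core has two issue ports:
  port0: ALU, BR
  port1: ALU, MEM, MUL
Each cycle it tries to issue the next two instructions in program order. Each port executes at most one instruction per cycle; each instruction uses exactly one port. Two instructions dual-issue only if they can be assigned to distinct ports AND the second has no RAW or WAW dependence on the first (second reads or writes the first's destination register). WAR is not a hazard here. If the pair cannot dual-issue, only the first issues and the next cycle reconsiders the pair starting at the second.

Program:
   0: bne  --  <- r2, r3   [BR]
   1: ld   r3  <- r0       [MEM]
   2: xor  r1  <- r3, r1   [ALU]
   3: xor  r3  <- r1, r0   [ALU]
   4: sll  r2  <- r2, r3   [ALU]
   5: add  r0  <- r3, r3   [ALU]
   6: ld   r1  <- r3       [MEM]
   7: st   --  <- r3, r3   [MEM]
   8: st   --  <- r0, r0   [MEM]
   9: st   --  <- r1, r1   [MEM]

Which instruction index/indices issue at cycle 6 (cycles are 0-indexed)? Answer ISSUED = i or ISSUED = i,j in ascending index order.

ISSUED = 8

t=0 i0/i1:bne.BR+ld.MEM ; dual
t=1 i2:xor.ALU ; RAW r1
t=2 i3:xor.ALU ; RAW r3
t=3 i4/i5:sll.ALU+add.ALU ; dual
t=4 i6:ld.MEM ; no-port MEM/MEM
t=5 i7:st.MEM ; no-port MEM/MEM
t=6 i8:st.MEM ; no-port MEM/MEM
t=7 i9:st.MEM ; tail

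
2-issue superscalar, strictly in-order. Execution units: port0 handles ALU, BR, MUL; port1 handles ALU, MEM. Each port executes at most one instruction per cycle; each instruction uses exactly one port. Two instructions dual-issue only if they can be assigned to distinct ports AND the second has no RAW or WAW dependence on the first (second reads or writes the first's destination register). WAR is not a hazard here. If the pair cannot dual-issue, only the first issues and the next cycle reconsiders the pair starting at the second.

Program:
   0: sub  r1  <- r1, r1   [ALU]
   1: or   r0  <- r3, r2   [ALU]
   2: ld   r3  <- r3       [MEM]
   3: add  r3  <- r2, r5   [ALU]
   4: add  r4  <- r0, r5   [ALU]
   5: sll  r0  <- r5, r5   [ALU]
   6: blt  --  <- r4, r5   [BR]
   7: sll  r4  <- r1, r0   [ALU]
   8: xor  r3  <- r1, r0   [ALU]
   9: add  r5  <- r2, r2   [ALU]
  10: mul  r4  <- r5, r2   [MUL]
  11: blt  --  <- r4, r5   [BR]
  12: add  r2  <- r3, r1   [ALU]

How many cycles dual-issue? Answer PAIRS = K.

PAIRS = 5

0. sub.ALU or.ALU @i0/i1  | pair
1. ld.MEM @i2  | WAW r3
2. add.ALU add.ALU @i3/i4  | pair
3. sll.ALU blt.BR @i5/i6  | pair
4. sll.ALU xor.ALU @i7/i8  | pair
5. add.ALU @i9  | RAW r5
6. mul.MUL @i10  | no-port MUL/BR
7. blt.BR add.ALU @i11/i12  | pair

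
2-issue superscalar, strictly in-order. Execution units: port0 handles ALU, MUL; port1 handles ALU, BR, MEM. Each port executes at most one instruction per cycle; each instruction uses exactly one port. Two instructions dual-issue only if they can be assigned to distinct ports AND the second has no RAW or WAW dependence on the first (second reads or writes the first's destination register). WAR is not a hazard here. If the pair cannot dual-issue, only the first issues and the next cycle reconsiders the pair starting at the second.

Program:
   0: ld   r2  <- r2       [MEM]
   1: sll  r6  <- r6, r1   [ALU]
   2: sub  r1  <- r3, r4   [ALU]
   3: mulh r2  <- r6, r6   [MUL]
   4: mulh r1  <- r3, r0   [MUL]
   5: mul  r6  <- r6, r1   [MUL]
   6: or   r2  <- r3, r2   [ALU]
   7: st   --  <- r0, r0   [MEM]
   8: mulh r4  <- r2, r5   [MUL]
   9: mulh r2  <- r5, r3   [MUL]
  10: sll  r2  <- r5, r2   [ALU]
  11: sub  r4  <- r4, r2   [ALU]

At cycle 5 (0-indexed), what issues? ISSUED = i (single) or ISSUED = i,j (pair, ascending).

ISSUED = 9

0. ld.MEM;sll.ALU @i0/i1  | dual
1. sub.ALU;mulh.MUL @i2/i3  | dual
2. mulh.MUL @i4  | no-port MUL/MUL
3. mul.MUL;or.ALU @i5/i6  | dual
4. st.MEM;mulh.MUL @i7/i8  | dual
5. mulh.MUL @i9  | RAW+WAW r2
6. sll.ALU @i10  | RAW r2
7. sub.ALU @i11  | tail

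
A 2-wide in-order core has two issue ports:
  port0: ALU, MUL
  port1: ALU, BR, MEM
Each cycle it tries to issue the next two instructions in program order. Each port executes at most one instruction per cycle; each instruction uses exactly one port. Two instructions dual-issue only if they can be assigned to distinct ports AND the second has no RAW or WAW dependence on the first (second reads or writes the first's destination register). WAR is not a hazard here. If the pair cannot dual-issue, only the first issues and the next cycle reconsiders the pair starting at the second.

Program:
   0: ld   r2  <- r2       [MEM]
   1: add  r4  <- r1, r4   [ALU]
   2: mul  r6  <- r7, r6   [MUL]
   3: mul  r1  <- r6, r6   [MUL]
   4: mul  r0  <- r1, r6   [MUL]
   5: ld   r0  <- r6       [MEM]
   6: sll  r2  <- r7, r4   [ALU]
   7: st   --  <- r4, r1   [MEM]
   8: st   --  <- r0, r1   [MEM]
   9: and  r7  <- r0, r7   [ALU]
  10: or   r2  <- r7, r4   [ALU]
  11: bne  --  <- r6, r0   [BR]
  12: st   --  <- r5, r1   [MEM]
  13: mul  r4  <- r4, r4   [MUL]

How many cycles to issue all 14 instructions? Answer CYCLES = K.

CYCLES = 9

#0 head=0: ld/add i0&i1 pair
#1 head=2: mul i2 no-port MUL/MUL
#2 head=3: mul i3 no-port MUL/MUL
#3 head=4: mul i4 WAW r0
#4 head=5: ld/sll i5&i6 pair
#5 head=7: st i7 no-port MEM/MEM
#6 head=8: st/and i8&i9 pair
#7 head=10: or/bne i10&i11 pair
#8 head=12: st/mul i12&i13 pair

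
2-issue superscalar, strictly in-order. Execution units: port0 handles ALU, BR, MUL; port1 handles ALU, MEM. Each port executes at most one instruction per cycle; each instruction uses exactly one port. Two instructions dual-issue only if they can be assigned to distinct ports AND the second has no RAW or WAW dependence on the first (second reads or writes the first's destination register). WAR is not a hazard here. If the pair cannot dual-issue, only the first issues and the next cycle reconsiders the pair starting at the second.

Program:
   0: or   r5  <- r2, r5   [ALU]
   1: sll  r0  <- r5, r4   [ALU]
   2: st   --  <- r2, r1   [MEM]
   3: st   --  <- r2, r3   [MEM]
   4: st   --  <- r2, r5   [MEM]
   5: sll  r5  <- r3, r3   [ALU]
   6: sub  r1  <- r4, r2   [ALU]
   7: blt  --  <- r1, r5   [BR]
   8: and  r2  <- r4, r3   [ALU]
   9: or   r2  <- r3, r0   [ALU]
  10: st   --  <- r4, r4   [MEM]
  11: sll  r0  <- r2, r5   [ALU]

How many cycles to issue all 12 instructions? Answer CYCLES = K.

CYCLES = 8

[0] i0  or.ALU  -- RAW r5
[1] i1&i2  sll.ALU+st.MEM  -- 2-wide
[2] i3  st.MEM  -- no-port MEM/MEM
[3] i4&i5  st.MEM+sll.ALU  -- 2-wide
[4] i6  sub.ALU  -- RAW r1
[5] i7&i8  blt.BR+and.ALU  -- 2-wide
[6] i9&i10  or.ALU+st.MEM  -- 2-wide
[7] i11  sll.ALU  -- tail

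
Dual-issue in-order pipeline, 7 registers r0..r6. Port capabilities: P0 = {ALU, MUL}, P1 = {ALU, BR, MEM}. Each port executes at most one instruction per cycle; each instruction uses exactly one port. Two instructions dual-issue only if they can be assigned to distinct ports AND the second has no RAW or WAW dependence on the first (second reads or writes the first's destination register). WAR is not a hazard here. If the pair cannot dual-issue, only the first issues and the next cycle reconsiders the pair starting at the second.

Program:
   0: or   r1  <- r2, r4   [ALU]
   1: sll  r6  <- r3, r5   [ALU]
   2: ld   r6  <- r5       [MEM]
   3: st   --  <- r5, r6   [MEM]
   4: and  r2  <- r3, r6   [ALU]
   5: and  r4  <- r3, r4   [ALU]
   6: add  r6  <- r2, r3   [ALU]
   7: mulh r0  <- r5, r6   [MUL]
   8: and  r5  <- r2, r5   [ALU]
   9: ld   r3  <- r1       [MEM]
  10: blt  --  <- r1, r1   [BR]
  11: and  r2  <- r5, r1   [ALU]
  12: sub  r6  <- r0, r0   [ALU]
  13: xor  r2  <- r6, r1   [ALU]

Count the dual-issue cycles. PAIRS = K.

PAIRS = 5

0. or/sll @i0+i1  | pair
1. ld @i2  | no-port MEM/MEM
2. st/and @i3+i4  | pair
3. and/add @i5+i6  | pair
4. mulh/and @i7+i8  | pair
5. ld @i9  | no-port MEM/BR
6. blt/and @i10+i11  | pair
7. sub @i12  | RAW r6
8. xor @i13  | tail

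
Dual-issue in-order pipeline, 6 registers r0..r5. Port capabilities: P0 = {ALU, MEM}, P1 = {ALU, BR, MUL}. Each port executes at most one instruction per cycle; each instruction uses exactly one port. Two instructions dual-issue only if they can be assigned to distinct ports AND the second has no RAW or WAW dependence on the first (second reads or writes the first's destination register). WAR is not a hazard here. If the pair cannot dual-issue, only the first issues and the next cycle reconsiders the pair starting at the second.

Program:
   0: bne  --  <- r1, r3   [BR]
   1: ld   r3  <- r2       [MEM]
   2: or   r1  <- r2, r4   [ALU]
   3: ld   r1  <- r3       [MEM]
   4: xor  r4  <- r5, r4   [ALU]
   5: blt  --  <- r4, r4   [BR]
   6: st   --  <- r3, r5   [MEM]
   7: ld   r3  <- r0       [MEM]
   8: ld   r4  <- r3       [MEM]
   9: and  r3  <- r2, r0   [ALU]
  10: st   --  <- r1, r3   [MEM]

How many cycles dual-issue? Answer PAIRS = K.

[0] i0/i1  bne ld  -- dual
[1] i2  or  -- WAW r1
[2] i3/i4  ld xor  -- dual
[3] i5/i6  blt st  -- dual
[4] i7  ld  -- no-port MEM/MEM
[5] i8/i9  ld and  -- dual
[6] i10  st  -- tail

PAIRS = 4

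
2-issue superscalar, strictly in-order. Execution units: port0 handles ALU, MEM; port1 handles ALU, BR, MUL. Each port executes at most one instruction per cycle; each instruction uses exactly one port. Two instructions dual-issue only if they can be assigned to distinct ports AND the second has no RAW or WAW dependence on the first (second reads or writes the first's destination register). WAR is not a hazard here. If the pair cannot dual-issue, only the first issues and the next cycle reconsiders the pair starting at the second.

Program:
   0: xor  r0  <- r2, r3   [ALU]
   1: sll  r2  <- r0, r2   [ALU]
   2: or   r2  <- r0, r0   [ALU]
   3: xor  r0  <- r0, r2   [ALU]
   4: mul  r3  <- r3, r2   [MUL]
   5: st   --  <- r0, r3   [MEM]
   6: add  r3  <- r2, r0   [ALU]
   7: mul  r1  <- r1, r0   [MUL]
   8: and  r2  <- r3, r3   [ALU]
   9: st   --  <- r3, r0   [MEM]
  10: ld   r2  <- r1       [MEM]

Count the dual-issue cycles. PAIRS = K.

PAIRS = 3

t=0 i0:xor ; RAW r0
t=1 i1:sll ; WAW r2
t=2 i2:or ; RAW r2
t=3 i3&i4:xor+mul ; 2-wide
t=4 i5&i6:st+add ; 2-wide
t=5 i7&i8:mul+and ; 2-wide
t=6 i9:st ; no-port MEM/MEM
t=7 i10:ld ; tail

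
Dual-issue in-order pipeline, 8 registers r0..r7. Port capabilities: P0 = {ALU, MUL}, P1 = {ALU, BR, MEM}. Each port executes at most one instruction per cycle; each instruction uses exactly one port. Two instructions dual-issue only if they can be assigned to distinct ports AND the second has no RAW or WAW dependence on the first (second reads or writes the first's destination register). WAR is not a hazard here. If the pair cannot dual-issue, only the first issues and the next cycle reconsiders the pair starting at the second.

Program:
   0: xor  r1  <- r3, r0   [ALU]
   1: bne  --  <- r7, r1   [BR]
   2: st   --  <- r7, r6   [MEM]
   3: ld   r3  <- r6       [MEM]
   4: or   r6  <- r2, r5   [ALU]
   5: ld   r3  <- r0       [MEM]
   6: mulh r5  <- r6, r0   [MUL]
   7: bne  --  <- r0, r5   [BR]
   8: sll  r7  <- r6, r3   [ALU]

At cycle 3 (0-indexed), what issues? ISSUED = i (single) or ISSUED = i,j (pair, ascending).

t=0 i0:xor.ALU ; RAW r1
t=1 i1:bne.BR ; no-port BR/MEM
t=2 i2:st.MEM ; no-port MEM/MEM
t=3 i3&i4:ld.MEM;or.ALU ; pair
t=4 i5&i6:ld.MEM;mulh.MUL ; pair
t=5 i7&i8:bne.BR;sll.ALU ; pair

ISSUED = 3,4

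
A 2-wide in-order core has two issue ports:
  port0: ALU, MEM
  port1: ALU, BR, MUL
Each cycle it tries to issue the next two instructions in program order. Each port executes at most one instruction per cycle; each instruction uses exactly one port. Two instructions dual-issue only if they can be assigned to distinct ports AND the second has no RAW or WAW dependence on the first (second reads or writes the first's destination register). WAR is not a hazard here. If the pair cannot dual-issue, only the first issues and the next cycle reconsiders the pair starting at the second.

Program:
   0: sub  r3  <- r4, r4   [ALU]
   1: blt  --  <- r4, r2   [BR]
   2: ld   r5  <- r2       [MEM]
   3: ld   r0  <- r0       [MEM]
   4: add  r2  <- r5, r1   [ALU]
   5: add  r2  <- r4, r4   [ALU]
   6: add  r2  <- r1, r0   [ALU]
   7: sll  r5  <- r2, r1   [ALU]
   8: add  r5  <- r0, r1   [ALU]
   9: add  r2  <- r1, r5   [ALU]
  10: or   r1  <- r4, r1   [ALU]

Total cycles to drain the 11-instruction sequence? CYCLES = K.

CYCLES = 8

0. sub;blt @i0,i1  | 2-wide
1. ld @i2  | no-port MEM/MEM
2. ld;add @i3,i4  | 2-wide
3. add @i5  | WAW r2
4. add @i6  | RAW r2
5. sll @i7  | WAW r5
6. add @i8  | RAW r5
7. add;or @i9,i10  | 2-wide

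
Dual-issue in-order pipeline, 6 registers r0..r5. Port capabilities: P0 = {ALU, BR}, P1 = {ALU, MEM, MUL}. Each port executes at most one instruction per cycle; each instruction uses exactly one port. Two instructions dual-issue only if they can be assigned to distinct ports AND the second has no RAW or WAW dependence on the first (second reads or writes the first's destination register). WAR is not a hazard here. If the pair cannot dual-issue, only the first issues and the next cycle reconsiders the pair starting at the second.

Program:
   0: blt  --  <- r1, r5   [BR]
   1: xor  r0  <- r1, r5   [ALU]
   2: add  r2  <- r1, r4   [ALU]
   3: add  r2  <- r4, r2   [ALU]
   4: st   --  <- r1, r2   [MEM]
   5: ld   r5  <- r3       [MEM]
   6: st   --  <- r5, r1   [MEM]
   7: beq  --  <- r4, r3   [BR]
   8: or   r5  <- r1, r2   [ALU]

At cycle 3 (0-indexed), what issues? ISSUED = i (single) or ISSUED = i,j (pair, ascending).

[0] i0&i1  blt xor  -- dual
[1] i2  add  -- RAW+WAW r2
[2] i3  add  -- RAW r2
[3] i4  st  -- no-port MEM/MEM
[4] i5  ld  -- no-port MEM/MEM
[5] i6&i7  st beq  -- dual
[6] i8  or  -- tail

ISSUED = 4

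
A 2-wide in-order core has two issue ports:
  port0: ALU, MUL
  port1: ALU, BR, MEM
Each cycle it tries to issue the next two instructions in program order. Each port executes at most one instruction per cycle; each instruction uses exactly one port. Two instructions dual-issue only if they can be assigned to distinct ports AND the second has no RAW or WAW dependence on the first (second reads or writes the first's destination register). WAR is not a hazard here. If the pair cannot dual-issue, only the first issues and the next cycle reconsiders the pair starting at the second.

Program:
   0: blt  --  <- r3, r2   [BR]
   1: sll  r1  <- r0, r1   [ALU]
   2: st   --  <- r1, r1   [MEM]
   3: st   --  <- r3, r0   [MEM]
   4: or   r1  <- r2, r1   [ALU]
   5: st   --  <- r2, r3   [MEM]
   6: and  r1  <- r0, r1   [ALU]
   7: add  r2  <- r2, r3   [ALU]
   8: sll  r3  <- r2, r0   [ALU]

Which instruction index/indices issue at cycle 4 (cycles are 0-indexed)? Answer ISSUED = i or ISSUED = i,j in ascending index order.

ISSUED = 7

t=0 i0+i1:blt.BR+sll.ALU ; pair
t=1 i2:st.MEM ; no-port MEM/MEM
t=2 i3+i4:st.MEM+or.ALU ; pair
t=3 i5+i6:st.MEM+and.ALU ; pair
t=4 i7:add.ALU ; RAW r2
t=5 i8:sll.ALU ; tail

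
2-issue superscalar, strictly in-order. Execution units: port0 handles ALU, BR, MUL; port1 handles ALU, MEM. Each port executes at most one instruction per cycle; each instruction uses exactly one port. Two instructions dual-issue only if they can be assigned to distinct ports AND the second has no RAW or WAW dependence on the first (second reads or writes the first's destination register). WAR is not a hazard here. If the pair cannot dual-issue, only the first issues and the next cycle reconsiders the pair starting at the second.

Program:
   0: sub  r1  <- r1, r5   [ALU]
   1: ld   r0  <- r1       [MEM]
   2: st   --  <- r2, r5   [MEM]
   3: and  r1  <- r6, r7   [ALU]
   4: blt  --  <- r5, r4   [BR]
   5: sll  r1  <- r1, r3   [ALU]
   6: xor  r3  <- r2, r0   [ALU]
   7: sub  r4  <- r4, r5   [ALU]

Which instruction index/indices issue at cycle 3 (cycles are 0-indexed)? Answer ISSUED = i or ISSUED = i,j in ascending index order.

#0 head=0: sub i0 RAW r1
#1 head=1: ld i1 no-port MEM/MEM
#2 head=2: st+and i2/i3 pair
#3 head=4: blt+sll i4/i5 pair
#4 head=6: xor+sub i6/i7 pair

ISSUED = 4,5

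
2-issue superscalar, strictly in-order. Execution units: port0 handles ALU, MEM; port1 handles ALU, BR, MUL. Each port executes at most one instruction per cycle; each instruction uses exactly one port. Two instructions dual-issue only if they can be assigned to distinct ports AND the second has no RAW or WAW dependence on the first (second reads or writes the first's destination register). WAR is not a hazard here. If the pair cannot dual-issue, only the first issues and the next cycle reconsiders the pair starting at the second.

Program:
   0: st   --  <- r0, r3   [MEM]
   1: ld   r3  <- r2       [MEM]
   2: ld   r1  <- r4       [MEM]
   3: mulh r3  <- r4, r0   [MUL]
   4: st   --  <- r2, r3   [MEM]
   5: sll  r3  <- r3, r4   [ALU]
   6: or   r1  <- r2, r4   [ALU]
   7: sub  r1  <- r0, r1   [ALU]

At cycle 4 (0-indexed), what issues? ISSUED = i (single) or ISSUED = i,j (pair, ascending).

ISSUED = 6

  cy0 -> i0 (st.MEM) no-port MEM/MEM
  cy1 -> i1 (ld.MEM) no-port MEM/MEM
  cy2 -> i2/i3 (ld.MEM mulh.MUL) pair
  cy3 -> i4/i5 (st.MEM sll.ALU) pair
  cy4 -> i6 (or.ALU) RAW+WAW r1
  cy5 -> i7 (sub.ALU) tail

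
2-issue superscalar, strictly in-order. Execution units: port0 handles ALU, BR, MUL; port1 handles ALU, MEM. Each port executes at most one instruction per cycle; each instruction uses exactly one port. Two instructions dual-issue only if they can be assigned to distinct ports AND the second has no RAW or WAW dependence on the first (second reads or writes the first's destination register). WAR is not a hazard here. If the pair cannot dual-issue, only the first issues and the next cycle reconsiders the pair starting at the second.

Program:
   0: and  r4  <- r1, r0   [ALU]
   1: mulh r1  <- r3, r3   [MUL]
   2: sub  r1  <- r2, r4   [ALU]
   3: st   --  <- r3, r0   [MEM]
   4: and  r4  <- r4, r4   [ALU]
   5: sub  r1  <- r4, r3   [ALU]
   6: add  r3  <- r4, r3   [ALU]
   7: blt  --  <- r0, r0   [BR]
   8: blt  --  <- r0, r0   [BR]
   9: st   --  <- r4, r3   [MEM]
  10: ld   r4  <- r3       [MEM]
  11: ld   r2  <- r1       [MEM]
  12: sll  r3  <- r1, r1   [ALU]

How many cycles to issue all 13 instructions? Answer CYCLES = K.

  cy0 -> i0/i1 (and;mulh) dual
  cy1 -> i2/i3 (sub;st) dual
  cy2 -> i4 (and) RAW r4
  cy3 -> i5/i6 (sub;add) dual
  cy4 -> i7 (blt) no-port BR/BR
  cy5 -> i8/i9 (blt;st) dual
  cy6 -> i10 (ld) no-port MEM/MEM
  cy7 -> i11/i12 (ld;sll) dual

CYCLES = 8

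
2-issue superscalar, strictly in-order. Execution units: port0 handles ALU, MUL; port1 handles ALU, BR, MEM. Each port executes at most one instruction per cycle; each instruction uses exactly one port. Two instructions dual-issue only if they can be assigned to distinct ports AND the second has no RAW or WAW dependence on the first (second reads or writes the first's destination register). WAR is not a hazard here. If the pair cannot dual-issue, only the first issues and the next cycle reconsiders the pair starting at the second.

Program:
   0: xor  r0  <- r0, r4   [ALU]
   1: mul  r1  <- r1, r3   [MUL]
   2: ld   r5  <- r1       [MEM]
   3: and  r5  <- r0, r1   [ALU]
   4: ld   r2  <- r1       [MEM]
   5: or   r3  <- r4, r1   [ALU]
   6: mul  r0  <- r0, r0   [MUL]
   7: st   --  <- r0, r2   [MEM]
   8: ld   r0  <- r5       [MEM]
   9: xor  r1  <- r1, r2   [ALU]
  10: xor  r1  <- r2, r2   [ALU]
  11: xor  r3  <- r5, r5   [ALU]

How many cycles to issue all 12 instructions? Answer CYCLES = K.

#0 head=0: xor;mul i0,i1 2-wide
#1 head=2: ld i2 WAW r5
#2 head=3: and;ld i3,i4 2-wide
#3 head=5: or;mul i5,i6 2-wide
#4 head=7: st i7 no-port MEM/MEM
#5 head=8: ld;xor i8,i9 2-wide
#6 head=10: xor;xor i10,i11 2-wide

CYCLES = 7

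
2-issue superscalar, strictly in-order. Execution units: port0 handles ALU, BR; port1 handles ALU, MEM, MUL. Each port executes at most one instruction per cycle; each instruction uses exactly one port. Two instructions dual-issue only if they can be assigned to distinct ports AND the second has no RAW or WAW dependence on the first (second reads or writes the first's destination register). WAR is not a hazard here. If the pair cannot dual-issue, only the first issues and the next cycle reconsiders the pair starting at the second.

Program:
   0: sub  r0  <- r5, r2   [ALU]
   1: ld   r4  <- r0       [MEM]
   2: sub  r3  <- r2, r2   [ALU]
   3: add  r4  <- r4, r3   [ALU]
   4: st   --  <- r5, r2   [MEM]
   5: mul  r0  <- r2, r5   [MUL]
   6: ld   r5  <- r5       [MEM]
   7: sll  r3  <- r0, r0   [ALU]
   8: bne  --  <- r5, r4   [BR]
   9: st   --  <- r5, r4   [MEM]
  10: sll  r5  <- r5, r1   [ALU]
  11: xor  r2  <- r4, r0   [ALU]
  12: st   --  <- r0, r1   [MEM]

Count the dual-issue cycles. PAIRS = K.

#0 head=0: sub i0 RAW r0
#1 head=1: ld sub i1/i2 dual
#2 head=3: add st i3/i4 dual
#3 head=5: mul i5 no-port MUL/MEM
#4 head=6: ld sll i6/i7 dual
#5 head=8: bne st i8/i9 dual
#6 head=10: sll xor i10/i11 dual
#7 head=12: st i12 tail

PAIRS = 5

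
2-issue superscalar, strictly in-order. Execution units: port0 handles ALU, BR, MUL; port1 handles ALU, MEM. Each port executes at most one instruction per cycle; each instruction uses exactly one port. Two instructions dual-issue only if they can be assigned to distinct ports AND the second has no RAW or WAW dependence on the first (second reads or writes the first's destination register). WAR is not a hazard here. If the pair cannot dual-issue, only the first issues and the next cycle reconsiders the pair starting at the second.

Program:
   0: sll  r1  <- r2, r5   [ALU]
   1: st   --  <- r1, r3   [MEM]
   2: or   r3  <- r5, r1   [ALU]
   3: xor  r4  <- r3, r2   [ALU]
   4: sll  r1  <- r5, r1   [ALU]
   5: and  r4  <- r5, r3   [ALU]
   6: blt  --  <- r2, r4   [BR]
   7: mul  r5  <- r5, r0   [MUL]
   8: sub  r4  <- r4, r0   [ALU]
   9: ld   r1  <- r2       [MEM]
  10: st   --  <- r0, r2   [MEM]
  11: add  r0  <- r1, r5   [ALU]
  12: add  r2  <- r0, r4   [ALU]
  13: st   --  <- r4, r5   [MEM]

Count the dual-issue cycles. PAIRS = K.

c0: i0 sll.ALU  RAW r1
c1: i1&i2 st.MEM;or.ALU  2-wide
c2: i3&i4 xor.ALU;sll.ALU  2-wide
c3: i5 and.ALU  RAW r4
c4: i6 blt.BR  no-port BR/MUL
c5: i7&i8 mul.MUL;sub.ALU  2-wide
c6: i9 ld.MEM  no-port MEM/MEM
c7: i10&i11 st.MEM;add.ALU  2-wide
c8: i12&i13 add.ALU;st.MEM  2-wide

PAIRS = 5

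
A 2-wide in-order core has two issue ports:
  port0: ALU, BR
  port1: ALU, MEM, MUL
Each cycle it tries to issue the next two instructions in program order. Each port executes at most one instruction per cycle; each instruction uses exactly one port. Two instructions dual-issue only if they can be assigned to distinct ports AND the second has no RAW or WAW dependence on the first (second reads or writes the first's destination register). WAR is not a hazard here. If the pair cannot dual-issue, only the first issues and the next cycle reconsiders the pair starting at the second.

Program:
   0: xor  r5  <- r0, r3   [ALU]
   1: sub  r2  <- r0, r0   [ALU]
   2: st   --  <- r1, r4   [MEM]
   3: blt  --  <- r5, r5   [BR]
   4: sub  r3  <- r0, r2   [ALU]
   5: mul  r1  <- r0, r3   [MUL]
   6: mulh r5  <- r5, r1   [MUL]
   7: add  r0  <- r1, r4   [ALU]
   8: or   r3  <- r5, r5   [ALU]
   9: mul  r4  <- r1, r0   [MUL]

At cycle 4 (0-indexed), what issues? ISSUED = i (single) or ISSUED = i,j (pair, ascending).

ISSUED = 6,7

c0: i0/i1 xor/sub  2-wide
c1: i2/i3 st/blt  2-wide
c2: i4 sub  RAW r3
c3: i5 mul  no-port MUL/MUL
c4: i6/i7 mulh/add  2-wide
c5: i8/i9 or/mul  2-wide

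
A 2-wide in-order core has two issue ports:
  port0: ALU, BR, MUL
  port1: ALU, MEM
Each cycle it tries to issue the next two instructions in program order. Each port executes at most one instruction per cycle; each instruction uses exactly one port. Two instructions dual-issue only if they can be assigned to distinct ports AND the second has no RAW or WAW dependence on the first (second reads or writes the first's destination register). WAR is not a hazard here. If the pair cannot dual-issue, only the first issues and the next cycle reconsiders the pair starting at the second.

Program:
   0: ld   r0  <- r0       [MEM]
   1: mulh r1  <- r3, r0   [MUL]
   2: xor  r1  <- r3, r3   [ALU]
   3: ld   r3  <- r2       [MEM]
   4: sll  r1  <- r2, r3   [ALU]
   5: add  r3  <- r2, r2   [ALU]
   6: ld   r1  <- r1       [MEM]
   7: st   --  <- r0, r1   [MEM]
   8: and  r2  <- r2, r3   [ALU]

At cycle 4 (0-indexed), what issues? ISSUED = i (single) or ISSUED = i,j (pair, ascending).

ISSUED = 6

[0] i0  ld  -- RAW r0
[1] i1  mulh  -- WAW r1
[2] i2+i3  xor+ld  -- pair
[3] i4+i5  sll+add  -- pair
[4] i6  ld  -- no-port MEM/MEM
[5] i7+i8  st+and  -- pair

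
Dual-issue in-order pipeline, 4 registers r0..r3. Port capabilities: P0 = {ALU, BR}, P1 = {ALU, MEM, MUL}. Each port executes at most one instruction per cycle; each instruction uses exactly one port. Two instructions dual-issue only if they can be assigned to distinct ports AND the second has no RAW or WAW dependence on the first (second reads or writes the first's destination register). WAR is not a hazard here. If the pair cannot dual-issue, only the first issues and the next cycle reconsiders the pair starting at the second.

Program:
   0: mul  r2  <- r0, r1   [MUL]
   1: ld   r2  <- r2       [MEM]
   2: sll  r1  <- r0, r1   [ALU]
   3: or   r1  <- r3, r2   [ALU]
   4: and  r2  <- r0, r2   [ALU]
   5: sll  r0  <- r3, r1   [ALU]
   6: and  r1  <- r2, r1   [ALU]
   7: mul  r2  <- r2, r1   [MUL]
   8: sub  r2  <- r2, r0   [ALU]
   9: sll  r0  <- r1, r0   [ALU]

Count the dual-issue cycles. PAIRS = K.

PAIRS = 4

  cy0 -> i0 (mul) no-port MUL/MEM
  cy1 -> i1,i2 (ld+sll) pair
  cy2 -> i3,i4 (or+and) pair
  cy3 -> i5,i6 (sll+and) pair
  cy4 -> i7 (mul) RAW+WAW r2
  cy5 -> i8,i9 (sub+sll) pair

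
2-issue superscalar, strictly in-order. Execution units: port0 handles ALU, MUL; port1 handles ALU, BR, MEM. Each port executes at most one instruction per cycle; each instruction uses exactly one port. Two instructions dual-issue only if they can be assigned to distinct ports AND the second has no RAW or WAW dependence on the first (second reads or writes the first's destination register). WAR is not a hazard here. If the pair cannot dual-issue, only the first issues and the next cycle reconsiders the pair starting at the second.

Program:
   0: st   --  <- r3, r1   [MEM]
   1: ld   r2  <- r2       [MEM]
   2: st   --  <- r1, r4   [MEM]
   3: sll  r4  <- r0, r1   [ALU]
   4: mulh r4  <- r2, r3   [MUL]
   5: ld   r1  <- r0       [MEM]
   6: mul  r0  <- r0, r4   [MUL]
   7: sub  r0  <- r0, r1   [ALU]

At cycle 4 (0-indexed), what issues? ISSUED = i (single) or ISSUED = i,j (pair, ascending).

  cy0 -> i0 (st.MEM) no-port MEM/MEM
  cy1 -> i1 (ld.MEM) no-port MEM/MEM
  cy2 -> i2/i3 (st.MEM sll.ALU) dual
  cy3 -> i4/i5 (mulh.MUL ld.MEM) dual
  cy4 -> i6 (mul.MUL) RAW+WAW r0
  cy5 -> i7 (sub.ALU) tail

ISSUED = 6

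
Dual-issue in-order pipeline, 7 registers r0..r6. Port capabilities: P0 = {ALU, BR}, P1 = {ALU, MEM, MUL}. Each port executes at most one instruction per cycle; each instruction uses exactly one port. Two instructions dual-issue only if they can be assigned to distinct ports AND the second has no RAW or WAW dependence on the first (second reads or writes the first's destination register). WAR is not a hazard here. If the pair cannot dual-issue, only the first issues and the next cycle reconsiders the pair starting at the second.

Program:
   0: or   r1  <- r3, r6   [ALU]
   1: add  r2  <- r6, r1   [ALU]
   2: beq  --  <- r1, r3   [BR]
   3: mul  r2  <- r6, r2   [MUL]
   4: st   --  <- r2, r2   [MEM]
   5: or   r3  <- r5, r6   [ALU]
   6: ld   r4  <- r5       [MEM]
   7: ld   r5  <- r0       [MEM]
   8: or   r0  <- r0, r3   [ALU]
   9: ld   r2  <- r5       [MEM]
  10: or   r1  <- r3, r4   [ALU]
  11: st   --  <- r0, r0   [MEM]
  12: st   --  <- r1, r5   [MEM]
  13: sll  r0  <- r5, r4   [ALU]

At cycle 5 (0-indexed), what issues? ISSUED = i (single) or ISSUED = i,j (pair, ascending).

[0] i0  or  -- RAW r1
[1] i1&i2  add+beq  -- 2-wide
[2] i3  mul  -- no-port MUL/MEM
[3] i4&i5  st+or  -- 2-wide
[4] i6  ld  -- no-port MEM/MEM
[5] i7&i8  ld+or  -- 2-wide
[6] i9&i10  ld+or  -- 2-wide
[7] i11  st  -- no-port MEM/MEM
[8] i12&i13  st+sll  -- 2-wide

ISSUED = 7,8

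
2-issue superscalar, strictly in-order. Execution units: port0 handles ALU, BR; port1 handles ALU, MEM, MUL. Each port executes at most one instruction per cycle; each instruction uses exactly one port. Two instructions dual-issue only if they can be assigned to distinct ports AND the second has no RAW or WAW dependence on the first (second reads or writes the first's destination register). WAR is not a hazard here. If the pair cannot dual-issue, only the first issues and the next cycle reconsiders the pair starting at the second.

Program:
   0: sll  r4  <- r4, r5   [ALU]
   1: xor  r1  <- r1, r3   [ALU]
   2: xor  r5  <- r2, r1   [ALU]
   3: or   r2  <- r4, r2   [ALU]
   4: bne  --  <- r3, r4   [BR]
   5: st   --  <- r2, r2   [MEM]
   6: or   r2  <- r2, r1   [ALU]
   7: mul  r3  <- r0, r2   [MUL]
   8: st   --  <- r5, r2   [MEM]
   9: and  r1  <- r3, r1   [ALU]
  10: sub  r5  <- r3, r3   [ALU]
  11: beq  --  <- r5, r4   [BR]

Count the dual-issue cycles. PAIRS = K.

PAIRS = 4

c0: i0/i1 sll.ALU xor.ALU  2-wide
c1: i2/i3 xor.ALU or.ALU  2-wide
c2: i4/i5 bne.BR st.MEM  2-wide
c3: i6 or.ALU  RAW r2
c4: i7 mul.MUL  no-port MUL/MEM
c5: i8/i9 st.MEM and.ALU  2-wide
c6: i10 sub.ALU  RAW r5
c7: i11 beq.BR  tail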